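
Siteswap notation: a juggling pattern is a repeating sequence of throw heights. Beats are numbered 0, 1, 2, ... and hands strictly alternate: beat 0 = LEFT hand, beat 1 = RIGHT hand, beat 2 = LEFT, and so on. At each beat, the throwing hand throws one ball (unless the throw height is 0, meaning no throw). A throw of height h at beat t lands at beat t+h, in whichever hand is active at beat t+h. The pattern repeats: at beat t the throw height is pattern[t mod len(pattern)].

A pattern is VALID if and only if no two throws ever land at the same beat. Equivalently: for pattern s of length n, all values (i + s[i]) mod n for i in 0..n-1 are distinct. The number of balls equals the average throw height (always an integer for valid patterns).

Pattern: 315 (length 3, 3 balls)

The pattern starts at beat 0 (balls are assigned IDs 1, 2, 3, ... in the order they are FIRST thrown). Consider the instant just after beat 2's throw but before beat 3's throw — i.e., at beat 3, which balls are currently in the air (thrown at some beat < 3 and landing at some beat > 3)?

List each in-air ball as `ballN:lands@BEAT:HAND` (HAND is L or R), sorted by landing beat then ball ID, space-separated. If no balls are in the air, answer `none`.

Beat 0 (L): throw ball1 h=3 -> lands@3:R; in-air after throw: [b1@3:R]
Beat 1 (R): throw ball2 h=1 -> lands@2:L; in-air after throw: [b2@2:L b1@3:R]
Beat 2 (L): throw ball2 h=5 -> lands@7:R; in-air after throw: [b1@3:R b2@7:R]
Beat 3 (R): throw ball1 h=3 -> lands@6:L; in-air after throw: [b1@6:L b2@7:R]

Answer: ball2:lands@7:R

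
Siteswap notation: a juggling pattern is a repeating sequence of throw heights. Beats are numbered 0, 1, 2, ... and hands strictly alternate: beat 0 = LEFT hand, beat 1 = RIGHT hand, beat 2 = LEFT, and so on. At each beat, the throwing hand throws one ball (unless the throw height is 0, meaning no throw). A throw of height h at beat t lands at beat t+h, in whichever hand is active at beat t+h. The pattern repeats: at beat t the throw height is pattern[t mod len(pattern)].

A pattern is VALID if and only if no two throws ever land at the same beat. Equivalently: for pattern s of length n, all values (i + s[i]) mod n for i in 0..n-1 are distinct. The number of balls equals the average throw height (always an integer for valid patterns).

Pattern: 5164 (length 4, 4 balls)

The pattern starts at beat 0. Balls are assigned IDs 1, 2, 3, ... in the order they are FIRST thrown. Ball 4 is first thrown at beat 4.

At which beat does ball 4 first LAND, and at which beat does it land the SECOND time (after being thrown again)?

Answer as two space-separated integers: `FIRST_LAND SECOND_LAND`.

Answer: 9 10

Derivation:
Beat 0 (L): throw ball1 h=5 -> lands@5:R; in-air after throw: [b1@5:R]
Beat 1 (R): throw ball2 h=1 -> lands@2:L; in-air after throw: [b2@2:L b1@5:R]
Beat 2 (L): throw ball2 h=6 -> lands@8:L; in-air after throw: [b1@5:R b2@8:L]
Beat 3 (R): throw ball3 h=4 -> lands@7:R; in-air after throw: [b1@5:R b3@7:R b2@8:L]
Beat 4 (L): throw ball4 h=5 -> lands@9:R; in-air after throw: [b1@5:R b3@7:R b2@8:L b4@9:R]
Beat 5 (R): throw ball1 h=1 -> lands@6:L; in-air after throw: [b1@6:L b3@7:R b2@8:L b4@9:R]
Beat 6 (L): throw ball1 h=6 -> lands@12:L; in-air after throw: [b3@7:R b2@8:L b4@9:R b1@12:L]
Beat 7 (R): throw ball3 h=4 -> lands@11:R; in-air after throw: [b2@8:L b4@9:R b3@11:R b1@12:L]
Beat 8 (L): throw ball2 h=5 -> lands@13:R; in-air after throw: [b4@9:R b3@11:R b1@12:L b2@13:R]
Beat 9 (R): throw ball4 h=1 -> lands@10:L; in-air after throw: [b4@10:L b3@11:R b1@12:L b2@13:R]
Beat 10 (L): throw ball4 h=6 -> lands@16:L; in-air after throw: [b3@11:R b1@12:L b2@13:R b4@16:L]
Ball 4: thrown@4 h=5 -> first land @9; rethrown@9 h=1 -> second land @10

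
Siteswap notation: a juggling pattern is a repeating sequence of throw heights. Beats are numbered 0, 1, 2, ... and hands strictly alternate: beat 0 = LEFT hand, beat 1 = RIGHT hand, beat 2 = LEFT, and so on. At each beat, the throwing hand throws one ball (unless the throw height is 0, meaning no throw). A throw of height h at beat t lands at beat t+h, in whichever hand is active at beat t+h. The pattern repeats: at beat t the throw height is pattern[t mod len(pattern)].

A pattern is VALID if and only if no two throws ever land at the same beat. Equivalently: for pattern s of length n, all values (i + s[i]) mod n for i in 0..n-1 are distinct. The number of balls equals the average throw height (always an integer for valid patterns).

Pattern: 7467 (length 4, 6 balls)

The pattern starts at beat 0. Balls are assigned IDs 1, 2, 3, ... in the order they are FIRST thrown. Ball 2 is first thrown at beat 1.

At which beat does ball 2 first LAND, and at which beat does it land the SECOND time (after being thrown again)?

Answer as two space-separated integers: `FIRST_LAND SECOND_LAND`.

Answer: 5 9

Derivation:
Beat 0 (L): throw ball1 h=7 -> lands@7:R; in-air after throw: [b1@7:R]
Beat 1 (R): throw ball2 h=4 -> lands@5:R; in-air after throw: [b2@5:R b1@7:R]
Beat 2 (L): throw ball3 h=6 -> lands@8:L; in-air after throw: [b2@5:R b1@7:R b3@8:L]
Beat 3 (R): throw ball4 h=7 -> lands@10:L; in-air after throw: [b2@5:R b1@7:R b3@8:L b4@10:L]
Beat 4 (L): throw ball5 h=7 -> lands@11:R; in-air after throw: [b2@5:R b1@7:R b3@8:L b4@10:L b5@11:R]
Beat 5 (R): throw ball2 h=4 -> lands@9:R; in-air after throw: [b1@7:R b3@8:L b2@9:R b4@10:L b5@11:R]
Beat 6 (L): throw ball6 h=6 -> lands@12:L; in-air after throw: [b1@7:R b3@8:L b2@9:R b4@10:L b5@11:R b6@12:L]
Beat 7 (R): throw ball1 h=7 -> lands@14:L; in-air after throw: [b3@8:L b2@9:R b4@10:L b5@11:R b6@12:L b1@14:L]
Beat 8 (L): throw ball3 h=7 -> lands@15:R; in-air after throw: [b2@9:R b4@10:L b5@11:R b6@12:L b1@14:L b3@15:R]
Beat 9 (R): throw ball2 h=4 -> lands@13:R; in-air after throw: [b4@10:L b5@11:R b6@12:L b2@13:R b1@14:L b3@15:R]
Ball 2: thrown@1 h=4 -> first land @5; rethrown@5 h=4 -> second land @9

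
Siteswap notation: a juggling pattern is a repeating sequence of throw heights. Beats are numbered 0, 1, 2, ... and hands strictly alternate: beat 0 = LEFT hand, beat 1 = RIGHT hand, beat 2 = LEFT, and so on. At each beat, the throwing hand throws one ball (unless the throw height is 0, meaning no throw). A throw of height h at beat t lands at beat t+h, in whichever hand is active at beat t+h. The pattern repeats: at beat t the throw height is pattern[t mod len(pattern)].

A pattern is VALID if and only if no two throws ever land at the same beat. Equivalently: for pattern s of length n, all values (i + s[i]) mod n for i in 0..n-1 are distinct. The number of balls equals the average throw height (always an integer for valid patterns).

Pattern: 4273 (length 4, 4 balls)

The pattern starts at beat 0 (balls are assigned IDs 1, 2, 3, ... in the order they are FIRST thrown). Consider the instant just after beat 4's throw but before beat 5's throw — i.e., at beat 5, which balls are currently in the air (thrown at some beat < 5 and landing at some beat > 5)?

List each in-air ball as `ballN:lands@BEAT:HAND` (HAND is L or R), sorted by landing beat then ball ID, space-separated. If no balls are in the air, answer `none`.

Beat 0 (L): throw ball1 h=4 -> lands@4:L; in-air after throw: [b1@4:L]
Beat 1 (R): throw ball2 h=2 -> lands@3:R; in-air after throw: [b2@3:R b1@4:L]
Beat 2 (L): throw ball3 h=7 -> lands@9:R; in-air after throw: [b2@3:R b1@4:L b3@9:R]
Beat 3 (R): throw ball2 h=3 -> lands@6:L; in-air after throw: [b1@4:L b2@6:L b3@9:R]
Beat 4 (L): throw ball1 h=4 -> lands@8:L; in-air after throw: [b2@6:L b1@8:L b3@9:R]
Beat 5 (R): throw ball4 h=2 -> lands@7:R; in-air after throw: [b2@6:L b4@7:R b1@8:L b3@9:R]

Answer: ball2:lands@6:L ball1:lands@8:L ball3:lands@9:R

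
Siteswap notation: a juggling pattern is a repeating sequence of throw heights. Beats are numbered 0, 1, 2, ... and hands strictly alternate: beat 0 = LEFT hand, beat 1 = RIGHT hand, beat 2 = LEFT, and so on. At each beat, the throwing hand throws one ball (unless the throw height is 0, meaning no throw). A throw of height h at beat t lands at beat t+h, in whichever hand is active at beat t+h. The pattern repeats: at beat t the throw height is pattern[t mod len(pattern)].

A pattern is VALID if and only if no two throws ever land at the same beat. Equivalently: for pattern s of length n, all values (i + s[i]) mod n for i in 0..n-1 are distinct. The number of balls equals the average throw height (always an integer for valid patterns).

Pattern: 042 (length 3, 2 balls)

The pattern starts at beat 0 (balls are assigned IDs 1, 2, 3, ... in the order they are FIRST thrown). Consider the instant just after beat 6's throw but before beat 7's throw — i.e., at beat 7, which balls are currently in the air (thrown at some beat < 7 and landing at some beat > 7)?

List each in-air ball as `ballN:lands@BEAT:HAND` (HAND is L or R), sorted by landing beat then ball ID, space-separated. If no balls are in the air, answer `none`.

Answer: ball2:lands@8:L

Derivation:
Beat 1 (R): throw ball1 h=4 -> lands@5:R; in-air after throw: [b1@5:R]
Beat 2 (L): throw ball2 h=2 -> lands@4:L; in-air after throw: [b2@4:L b1@5:R]
Beat 4 (L): throw ball2 h=4 -> lands@8:L; in-air after throw: [b1@5:R b2@8:L]
Beat 5 (R): throw ball1 h=2 -> lands@7:R; in-air after throw: [b1@7:R b2@8:L]
Beat 7 (R): throw ball1 h=4 -> lands@11:R; in-air after throw: [b2@8:L b1@11:R]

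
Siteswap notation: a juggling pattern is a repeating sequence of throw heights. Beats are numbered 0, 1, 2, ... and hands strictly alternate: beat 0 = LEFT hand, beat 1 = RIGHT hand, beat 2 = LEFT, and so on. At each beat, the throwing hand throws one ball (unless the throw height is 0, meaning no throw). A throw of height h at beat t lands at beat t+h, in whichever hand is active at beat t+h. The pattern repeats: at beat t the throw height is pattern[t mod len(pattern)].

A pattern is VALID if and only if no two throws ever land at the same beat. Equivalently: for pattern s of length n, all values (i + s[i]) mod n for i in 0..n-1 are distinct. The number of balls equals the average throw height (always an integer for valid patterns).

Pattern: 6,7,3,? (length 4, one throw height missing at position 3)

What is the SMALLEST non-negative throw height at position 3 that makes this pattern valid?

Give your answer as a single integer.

Answer: 0

Derivation:
i=0: (0 + 6) mod 4 = 2
i=1: (1 + 7) mod 4 = 0
i=2: (2 + 3) mod 4 = 1
i=3: s[i]=? (unknown)
Known residues: [0, 1, 2]; need a permutation of 0..3, so missing residue r = 3
Need (3 + s) mod 4 = 3; smallest s = (3 - 3) mod 4 = 0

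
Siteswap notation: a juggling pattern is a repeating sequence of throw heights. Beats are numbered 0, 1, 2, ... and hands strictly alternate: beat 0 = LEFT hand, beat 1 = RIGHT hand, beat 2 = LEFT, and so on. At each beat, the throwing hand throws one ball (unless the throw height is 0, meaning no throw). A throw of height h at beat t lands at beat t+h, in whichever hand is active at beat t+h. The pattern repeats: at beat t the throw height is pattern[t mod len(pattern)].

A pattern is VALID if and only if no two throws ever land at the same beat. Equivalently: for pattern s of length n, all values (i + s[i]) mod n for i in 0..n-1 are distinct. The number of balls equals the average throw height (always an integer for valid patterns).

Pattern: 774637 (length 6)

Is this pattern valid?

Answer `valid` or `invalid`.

i=0: (i + s[i]) mod n = (0 + 7) mod 6 = 1
i=1: (i + s[i]) mod n = (1 + 7) mod 6 = 2
i=2: (i + s[i]) mod n = (2 + 4) mod 6 = 0
i=3: (i + s[i]) mod n = (3 + 6) mod 6 = 3
i=4: (i + s[i]) mod n = (4 + 3) mod 6 = 1
i=5: (i + s[i]) mod n = (5 + 7) mod 6 = 0
Residues: [1, 2, 0, 3, 1, 0], distinct: False

Answer: invalid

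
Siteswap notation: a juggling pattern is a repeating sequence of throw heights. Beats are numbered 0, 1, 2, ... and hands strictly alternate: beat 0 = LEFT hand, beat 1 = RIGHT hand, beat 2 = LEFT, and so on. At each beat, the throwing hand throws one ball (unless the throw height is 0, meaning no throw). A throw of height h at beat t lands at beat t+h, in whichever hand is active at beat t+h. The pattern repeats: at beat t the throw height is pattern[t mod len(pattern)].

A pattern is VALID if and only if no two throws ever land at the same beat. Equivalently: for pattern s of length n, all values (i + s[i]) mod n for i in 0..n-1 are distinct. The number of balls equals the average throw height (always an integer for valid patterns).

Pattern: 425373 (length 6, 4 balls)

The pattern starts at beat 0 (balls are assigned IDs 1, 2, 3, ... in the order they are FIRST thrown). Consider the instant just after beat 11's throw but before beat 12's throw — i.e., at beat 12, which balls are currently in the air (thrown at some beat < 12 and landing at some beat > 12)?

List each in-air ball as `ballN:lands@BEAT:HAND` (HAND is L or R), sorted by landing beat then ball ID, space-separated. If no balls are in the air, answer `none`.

Beat 0 (L): throw ball1 h=4 -> lands@4:L; in-air after throw: [b1@4:L]
Beat 1 (R): throw ball2 h=2 -> lands@3:R; in-air after throw: [b2@3:R b1@4:L]
Beat 2 (L): throw ball3 h=5 -> lands@7:R; in-air after throw: [b2@3:R b1@4:L b3@7:R]
Beat 3 (R): throw ball2 h=3 -> lands@6:L; in-air after throw: [b1@4:L b2@6:L b3@7:R]
Beat 4 (L): throw ball1 h=7 -> lands@11:R; in-air after throw: [b2@6:L b3@7:R b1@11:R]
Beat 5 (R): throw ball4 h=3 -> lands@8:L; in-air after throw: [b2@6:L b3@7:R b4@8:L b1@11:R]
Beat 6 (L): throw ball2 h=4 -> lands@10:L; in-air after throw: [b3@7:R b4@8:L b2@10:L b1@11:R]
Beat 7 (R): throw ball3 h=2 -> lands@9:R; in-air after throw: [b4@8:L b3@9:R b2@10:L b1@11:R]
Beat 8 (L): throw ball4 h=5 -> lands@13:R; in-air after throw: [b3@9:R b2@10:L b1@11:R b4@13:R]
Beat 9 (R): throw ball3 h=3 -> lands@12:L; in-air after throw: [b2@10:L b1@11:R b3@12:L b4@13:R]
Beat 10 (L): throw ball2 h=7 -> lands@17:R; in-air after throw: [b1@11:R b3@12:L b4@13:R b2@17:R]
Beat 11 (R): throw ball1 h=3 -> lands@14:L; in-air after throw: [b3@12:L b4@13:R b1@14:L b2@17:R]
Beat 12 (L): throw ball3 h=4 -> lands@16:L; in-air after throw: [b4@13:R b1@14:L b3@16:L b2@17:R]

Answer: ball4:lands@13:R ball1:lands@14:L ball2:lands@17:R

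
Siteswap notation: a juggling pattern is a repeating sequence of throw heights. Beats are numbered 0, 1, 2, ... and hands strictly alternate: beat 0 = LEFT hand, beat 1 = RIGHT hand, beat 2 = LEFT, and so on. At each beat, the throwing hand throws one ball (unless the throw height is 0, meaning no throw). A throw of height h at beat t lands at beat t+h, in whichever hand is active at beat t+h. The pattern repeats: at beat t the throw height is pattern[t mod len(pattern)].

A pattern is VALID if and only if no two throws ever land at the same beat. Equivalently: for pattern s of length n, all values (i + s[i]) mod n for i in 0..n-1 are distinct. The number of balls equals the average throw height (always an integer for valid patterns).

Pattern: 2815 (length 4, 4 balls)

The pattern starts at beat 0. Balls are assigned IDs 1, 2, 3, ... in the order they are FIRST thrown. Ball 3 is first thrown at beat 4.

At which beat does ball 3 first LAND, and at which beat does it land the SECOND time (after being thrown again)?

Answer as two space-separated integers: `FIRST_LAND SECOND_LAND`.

Beat 0 (L): throw ball1 h=2 -> lands@2:L; in-air after throw: [b1@2:L]
Beat 1 (R): throw ball2 h=8 -> lands@9:R; in-air after throw: [b1@2:L b2@9:R]
Beat 2 (L): throw ball1 h=1 -> lands@3:R; in-air after throw: [b1@3:R b2@9:R]
Beat 3 (R): throw ball1 h=5 -> lands@8:L; in-air after throw: [b1@8:L b2@9:R]
Beat 4 (L): throw ball3 h=2 -> lands@6:L; in-air after throw: [b3@6:L b1@8:L b2@9:R]
Beat 5 (R): throw ball4 h=8 -> lands@13:R; in-air after throw: [b3@6:L b1@8:L b2@9:R b4@13:R]
Beat 6 (L): throw ball3 h=1 -> lands@7:R; in-air after throw: [b3@7:R b1@8:L b2@9:R b4@13:R]
Beat 7 (R): throw ball3 h=5 -> lands@12:L; in-air after throw: [b1@8:L b2@9:R b3@12:L b4@13:R]
Ball 3: thrown@4 h=2 -> first land @6; rethrown@6 h=1 -> second land @7

Answer: 6 7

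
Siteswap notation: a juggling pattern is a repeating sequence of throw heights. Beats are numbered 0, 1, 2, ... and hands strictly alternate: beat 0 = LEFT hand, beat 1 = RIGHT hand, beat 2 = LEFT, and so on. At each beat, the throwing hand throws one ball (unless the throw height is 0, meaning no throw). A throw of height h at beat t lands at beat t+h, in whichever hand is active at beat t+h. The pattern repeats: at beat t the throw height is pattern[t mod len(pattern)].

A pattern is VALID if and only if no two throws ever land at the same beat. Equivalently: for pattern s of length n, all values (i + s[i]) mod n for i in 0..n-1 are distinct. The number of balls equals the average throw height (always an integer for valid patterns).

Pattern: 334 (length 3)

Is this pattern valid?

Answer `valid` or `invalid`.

Answer: invalid

Derivation:
i=0: (i + s[i]) mod n = (0 + 3) mod 3 = 0
i=1: (i + s[i]) mod n = (1 + 3) mod 3 = 1
i=2: (i + s[i]) mod n = (2 + 4) mod 3 = 0
Residues: [0, 1, 0], distinct: False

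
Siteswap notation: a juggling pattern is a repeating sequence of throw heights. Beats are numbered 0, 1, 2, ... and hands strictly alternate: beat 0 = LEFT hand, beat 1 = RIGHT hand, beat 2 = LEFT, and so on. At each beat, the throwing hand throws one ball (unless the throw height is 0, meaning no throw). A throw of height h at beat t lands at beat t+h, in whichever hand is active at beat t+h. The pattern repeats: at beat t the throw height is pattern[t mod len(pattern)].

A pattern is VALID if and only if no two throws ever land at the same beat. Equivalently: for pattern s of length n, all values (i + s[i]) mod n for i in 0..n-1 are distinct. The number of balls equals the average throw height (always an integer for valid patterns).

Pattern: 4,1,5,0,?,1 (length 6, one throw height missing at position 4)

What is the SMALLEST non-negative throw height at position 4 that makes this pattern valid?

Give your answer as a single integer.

Answer: 1

Derivation:
i=0: (0 + 4) mod 6 = 4
i=1: (1 + 1) mod 6 = 2
i=2: (2 + 5) mod 6 = 1
i=3: (3 + 0) mod 6 = 3
i=4: s[i]=? (unknown)
i=5: (5 + 1) mod 6 = 0
Known residues: [0, 1, 2, 3, 4]; need a permutation of 0..5, so missing residue r = 5
Need (4 + s) mod 6 = 5; smallest s = (5 - 4) mod 6 = 1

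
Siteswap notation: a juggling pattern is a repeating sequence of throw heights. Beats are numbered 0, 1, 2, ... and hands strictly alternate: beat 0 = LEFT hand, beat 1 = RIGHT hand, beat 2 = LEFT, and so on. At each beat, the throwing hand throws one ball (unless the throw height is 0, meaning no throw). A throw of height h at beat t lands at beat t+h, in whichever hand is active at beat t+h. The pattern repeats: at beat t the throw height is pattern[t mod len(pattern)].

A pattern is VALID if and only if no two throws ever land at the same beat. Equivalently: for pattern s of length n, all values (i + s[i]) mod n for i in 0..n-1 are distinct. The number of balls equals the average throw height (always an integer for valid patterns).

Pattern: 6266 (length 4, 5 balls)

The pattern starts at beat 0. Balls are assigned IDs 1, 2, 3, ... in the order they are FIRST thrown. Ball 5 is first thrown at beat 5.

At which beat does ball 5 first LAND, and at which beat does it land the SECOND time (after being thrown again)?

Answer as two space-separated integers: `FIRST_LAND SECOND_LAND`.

Beat 0 (L): throw ball1 h=6 -> lands@6:L; in-air after throw: [b1@6:L]
Beat 1 (R): throw ball2 h=2 -> lands@3:R; in-air after throw: [b2@3:R b1@6:L]
Beat 2 (L): throw ball3 h=6 -> lands@8:L; in-air after throw: [b2@3:R b1@6:L b3@8:L]
Beat 3 (R): throw ball2 h=6 -> lands@9:R; in-air after throw: [b1@6:L b3@8:L b2@9:R]
Beat 4 (L): throw ball4 h=6 -> lands@10:L; in-air after throw: [b1@6:L b3@8:L b2@9:R b4@10:L]
Beat 5 (R): throw ball5 h=2 -> lands@7:R; in-air after throw: [b1@6:L b5@7:R b3@8:L b2@9:R b4@10:L]
Beat 6 (L): throw ball1 h=6 -> lands@12:L; in-air after throw: [b5@7:R b3@8:L b2@9:R b4@10:L b1@12:L]
Beat 7 (R): throw ball5 h=6 -> lands@13:R; in-air after throw: [b3@8:L b2@9:R b4@10:L b1@12:L b5@13:R]
Beat 8 (L): throw ball3 h=6 -> lands@14:L; in-air after throw: [b2@9:R b4@10:L b1@12:L b5@13:R b3@14:L]
Beat 9 (R): throw ball2 h=2 -> lands@11:R; in-air after throw: [b4@10:L b2@11:R b1@12:L b5@13:R b3@14:L]
Beat 10 (L): throw ball4 h=6 -> lands@16:L; in-air after throw: [b2@11:R b1@12:L b5@13:R b3@14:L b4@16:L]
Beat 11 (R): throw ball2 h=6 -> lands@17:R; in-air after throw: [b1@12:L b5@13:R b3@14:L b4@16:L b2@17:R]
Beat 12 (L): throw ball1 h=6 -> lands@18:L; in-air after throw: [b5@13:R b3@14:L b4@16:L b2@17:R b1@18:L]
Beat 13 (R): throw ball5 h=2 -> lands@15:R; in-air after throw: [b3@14:L b5@15:R b4@16:L b2@17:R b1@18:L]
Ball 5: thrown@5 h=2 -> first land @7; rethrown@7 h=6 -> second land @13

Answer: 7 13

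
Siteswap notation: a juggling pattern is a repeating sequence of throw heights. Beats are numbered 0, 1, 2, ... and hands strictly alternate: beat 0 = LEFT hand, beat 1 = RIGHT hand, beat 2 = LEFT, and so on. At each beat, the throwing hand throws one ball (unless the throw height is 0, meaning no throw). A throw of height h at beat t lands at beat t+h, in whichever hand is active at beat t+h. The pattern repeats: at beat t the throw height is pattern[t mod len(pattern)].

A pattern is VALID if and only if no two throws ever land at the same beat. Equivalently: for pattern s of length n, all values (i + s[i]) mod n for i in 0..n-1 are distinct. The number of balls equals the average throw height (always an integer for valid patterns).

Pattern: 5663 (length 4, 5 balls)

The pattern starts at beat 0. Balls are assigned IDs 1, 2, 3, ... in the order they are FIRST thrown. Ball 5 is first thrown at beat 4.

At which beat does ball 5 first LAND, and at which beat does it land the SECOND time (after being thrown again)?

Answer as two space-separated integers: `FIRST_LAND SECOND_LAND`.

Beat 0 (L): throw ball1 h=5 -> lands@5:R; in-air after throw: [b1@5:R]
Beat 1 (R): throw ball2 h=6 -> lands@7:R; in-air after throw: [b1@5:R b2@7:R]
Beat 2 (L): throw ball3 h=6 -> lands@8:L; in-air after throw: [b1@5:R b2@7:R b3@8:L]
Beat 3 (R): throw ball4 h=3 -> lands@6:L; in-air after throw: [b1@5:R b4@6:L b2@7:R b3@8:L]
Beat 4 (L): throw ball5 h=5 -> lands@9:R; in-air after throw: [b1@5:R b4@6:L b2@7:R b3@8:L b5@9:R]
Beat 5 (R): throw ball1 h=6 -> lands@11:R; in-air after throw: [b4@6:L b2@7:R b3@8:L b5@9:R b1@11:R]
Beat 6 (L): throw ball4 h=6 -> lands@12:L; in-air after throw: [b2@7:R b3@8:L b5@9:R b1@11:R b4@12:L]
Beat 7 (R): throw ball2 h=3 -> lands@10:L; in-air after throw: [b3@8:L b5@9:R b2@10:L b1@11:R b4@12:L]
Beat 8 (L): throw ball3 h=5 -> lands@13:R; in-air after throw: [b5@9:R b2@10:L b1@11:R b4@12:L b3@13:R]
Beat 9 (R): throw ball5 h=6 -> lands@15:R; in-air after throw: [b2@10:L b1@11:R b4@12:L b3@13:R b5@15:R]
Beat 10 (L): throw ball2 h=6 -> lands@16:L; in-air after throw: [b1@11:R b4@12:L b3@13:R b5@15:R b2@16:L]
Beat 11 (R): throw ball1 h=3 -> lands@14:L; in-air after throw: [b4@12:L b3@13:R b1@14:L b5@15:R b2@16:L]
Ball 5: thrown@4 h=5 -> first land @9; rethrown@9 h=6 -> second land @15

Answer: 9 15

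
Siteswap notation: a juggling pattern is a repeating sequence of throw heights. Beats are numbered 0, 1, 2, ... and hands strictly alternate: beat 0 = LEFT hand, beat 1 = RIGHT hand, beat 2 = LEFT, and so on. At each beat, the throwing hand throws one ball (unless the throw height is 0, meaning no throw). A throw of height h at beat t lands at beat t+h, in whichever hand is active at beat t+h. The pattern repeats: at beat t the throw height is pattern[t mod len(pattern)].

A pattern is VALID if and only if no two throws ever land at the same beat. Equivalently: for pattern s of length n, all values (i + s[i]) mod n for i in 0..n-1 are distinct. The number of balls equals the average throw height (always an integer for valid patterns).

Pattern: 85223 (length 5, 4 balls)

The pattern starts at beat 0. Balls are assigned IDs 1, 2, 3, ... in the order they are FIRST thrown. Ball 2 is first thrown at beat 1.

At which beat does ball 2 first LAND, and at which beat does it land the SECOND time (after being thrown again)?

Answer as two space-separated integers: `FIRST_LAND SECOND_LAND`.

Beat 0 (L): throw ball1 h=8 -> lands@8:L; in-air after throw: [b1@8:L]
Beat 1 (R): throw ball2 h=5 -> lands@6:L; in-air after throw: [b2@6:L b1@8:L]
Beat 2 (L): throw ball3 h=2 -> lands@4:L; in-air after throw: [b3@4:L b2@6:L b1@8:L]
Beat 3 (R): throw ball4 h=2 -> lands@5:R; in-air after throw: [b3@4:L b4@5:R b2@6:L b1@8:L]
Beat 4 (L): throw ball3 h=3 -> lands@7:R; in-air after throw: [b4@5:R b2@6:L b3@7:R b1@8:L]
Beat 5 (R): throw ball4 h=8 -> lands@13:R; in-air after throw: [b2@6:L b3@7:R b1@8:L b4@13:R]
Beat 6 (L): throw ball2 h=5 -> lands@11:R; in-air after throw: [b3@7:R b1@8:L b2@11:R b4@13:R]
Beat 7 (R): throw ball3 h=2 -> lands@9:R; in-air after throw: [b1@8:L b3@9:R b2@11:R b4@13:R]
Beat 8 (L): throw ball1 h=2 -> lands@10:L; in-air after throw: [b3@9:R b1@10:L b2@11:R b4@13:R]
Beat 9 (R): throw ball3 h=3 -> lands@12:L; in-air after throw: [b1@10:L b2@11:R b3@12:L b4@13:R]
Beat 10 (L): throw ball1 h=8 -> lands@18:L; in-air after throw: [b2@11:R b3@12:L b4@13:R b1@18:L]
Beat 11 (R): throw ball2 h=5 -> lands@16:L; in-air after throw: [b3@12:L b4@13:R b2@16:L b1@18:L]
Ball 2: thrown@1 h=5 -> first land @6; rethrown@6 h=5 -> second land @11

Answer: 6 11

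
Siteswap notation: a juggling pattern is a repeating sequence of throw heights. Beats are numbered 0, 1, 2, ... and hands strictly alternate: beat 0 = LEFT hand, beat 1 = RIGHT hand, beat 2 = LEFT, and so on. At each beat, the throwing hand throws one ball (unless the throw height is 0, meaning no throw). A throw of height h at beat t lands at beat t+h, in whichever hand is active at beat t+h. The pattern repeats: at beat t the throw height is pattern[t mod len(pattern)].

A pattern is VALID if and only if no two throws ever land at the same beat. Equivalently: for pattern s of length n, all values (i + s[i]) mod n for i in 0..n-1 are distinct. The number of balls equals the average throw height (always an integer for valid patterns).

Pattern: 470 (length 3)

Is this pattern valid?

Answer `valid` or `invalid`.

i=0: (i + s[i]) mod n = (0 + 4) mod 3 = 1
i=1: (i + s[i]) mod n = (1 + 7) mod 3 = 2
i=2: (i + s[i]) mod n = (2 + 0) mod 3 = 2
Residues: [1, 2, 2], distinct: False

Answer: invalid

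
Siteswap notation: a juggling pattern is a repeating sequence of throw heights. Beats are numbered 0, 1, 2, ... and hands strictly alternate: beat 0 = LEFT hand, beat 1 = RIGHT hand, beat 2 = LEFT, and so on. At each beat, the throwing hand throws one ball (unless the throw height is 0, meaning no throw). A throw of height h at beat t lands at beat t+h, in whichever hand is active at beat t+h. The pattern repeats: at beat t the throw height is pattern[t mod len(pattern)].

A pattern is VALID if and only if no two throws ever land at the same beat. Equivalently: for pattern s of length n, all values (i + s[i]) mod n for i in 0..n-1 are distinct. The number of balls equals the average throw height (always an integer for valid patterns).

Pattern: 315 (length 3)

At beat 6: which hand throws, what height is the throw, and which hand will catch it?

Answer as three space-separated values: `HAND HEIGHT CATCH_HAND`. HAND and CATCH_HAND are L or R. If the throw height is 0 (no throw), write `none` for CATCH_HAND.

Beat 6: 6 mod 2 = 0, so hand = L
Throw height = pattern[6 mod 3] = pattern[0] = 3
Lands at beat 6+3=9, 9 mod 2 = 1, so catch hand = R

Answer: L 3 R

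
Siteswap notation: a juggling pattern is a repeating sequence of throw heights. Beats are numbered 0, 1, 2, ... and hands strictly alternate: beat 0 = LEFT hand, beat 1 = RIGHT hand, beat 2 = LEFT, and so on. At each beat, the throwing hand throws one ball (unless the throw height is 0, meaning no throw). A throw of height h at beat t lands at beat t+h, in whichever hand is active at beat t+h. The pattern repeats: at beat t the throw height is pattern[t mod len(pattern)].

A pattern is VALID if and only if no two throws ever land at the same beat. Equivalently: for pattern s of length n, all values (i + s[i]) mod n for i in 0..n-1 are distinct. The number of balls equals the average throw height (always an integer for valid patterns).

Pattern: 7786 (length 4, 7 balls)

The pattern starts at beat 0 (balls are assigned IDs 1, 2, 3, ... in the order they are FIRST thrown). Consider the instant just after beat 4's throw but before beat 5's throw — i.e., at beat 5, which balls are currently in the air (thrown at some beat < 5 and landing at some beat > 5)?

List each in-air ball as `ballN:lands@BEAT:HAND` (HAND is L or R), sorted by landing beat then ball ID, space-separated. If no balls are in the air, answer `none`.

Answer: ball1:lands@7:R ball2:lands@8:L ball4:lands@9:R ball3:lands@10:L ball5:lands@11:R

Derivation:
Beat 0 (L): throw ball1 h=7 -> lands@7:R; in-air after throw: [b1@7:R]
Beat 1 (R): throw ball2 h=7 -> lands@8:L; in-air after throw: [b1@7:R b2@8:L]
Beat 2 (L): throw ball3 h=8 -> lands@10:L; in-air after throw: [b1@7:R b2@8:L b3@10:L]
Beat 3 (R): throw ball4 h=6 -> lands@9:R; in-air after throw: [b1@7:R b2@8:L b4@9:R b3@10:L]
Beat 4 (L): throw ball5 h=7 -> lands@11:R; in-air after throw: [b1@7:R b2@8:L b4@9:R b3@10:L b5@11:R]
Beat 5 (R): throw ball6 h=7 -> lands@12:L; in-air after throw: [b1@7:R b2@8:L b4@9:R b3@10:L b5@11:R b6@12:L]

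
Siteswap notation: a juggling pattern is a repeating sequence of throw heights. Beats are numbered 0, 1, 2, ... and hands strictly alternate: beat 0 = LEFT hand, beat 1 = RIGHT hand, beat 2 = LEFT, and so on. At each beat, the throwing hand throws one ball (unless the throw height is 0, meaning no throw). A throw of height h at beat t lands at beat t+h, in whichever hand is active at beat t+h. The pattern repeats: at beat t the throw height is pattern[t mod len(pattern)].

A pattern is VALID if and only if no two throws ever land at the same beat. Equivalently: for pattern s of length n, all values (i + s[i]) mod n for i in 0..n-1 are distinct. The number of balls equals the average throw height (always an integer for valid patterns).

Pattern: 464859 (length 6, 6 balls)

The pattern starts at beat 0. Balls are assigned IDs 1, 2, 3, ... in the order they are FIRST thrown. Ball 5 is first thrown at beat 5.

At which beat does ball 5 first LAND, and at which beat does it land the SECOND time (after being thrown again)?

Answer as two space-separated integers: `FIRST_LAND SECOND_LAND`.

Beat 0 (L): throw ball1 h=4 -> lands@4:L; in-air after throw: [b1@4:L]
Beat 1 (R): throw ball2 h=6 -> lands@7:R; in-air after throw: [b1@4:L b2@7:R]
Beat 2 (L): throw ball3 h=4 -> lands@6:L; in-air after throw: [b1@4:L b3@6:L b2@7:R]
Beat 3 (R): throw ball4 h=8 -> lands@11:R; in-air after throw: [b1@4:L b3@6:L b2@7:R b4@11:R]
Beat 4 (L): throw ball1 h=5 -> lands@9:R; in-air after throw: [b3@6:L b2@7:R b1@9:R b4@11:R]
Beat 5 (R): throw ball5 h=9 -> lands@14:L; in-air after throw: [b3@6:L b2@7:R b1@9:R b4@11:R b5@14:L]
Beat 6 (L): throw ball3 h=4 -> lands@10:L; in-air after throw: [b2@7:R b1@9:R b3@10:L b4@11:R b5@14:L]
Beat 7 (R): throw ball2 h=6 -> lands@13:R; in-air after throw: [b1@9:R b3@10:L b4@11:R b2@13:R b5@14:L]
Beat 8 (L): throw ball6 h=4 -> lands@12:L; in-air after throw: [b1@9:R b3@10:L b4@11:R b6@12:L b2@13:R b5@14:L]
Beat 9 (R): throw ball1 h=8 -> lands@17:R; in-air after throw: [b3@10:L b4@11:R b6@12:L b2@13:R b5@14:L b1@17:R]
Beat 10 (L): throw ball3 h=5 -> lands@15:R; in-air after throw: [b4@11:R b6@12:L b2@13:R b5@14:L b3@15:R b1@17:R]
Beat 11 (R): throw ball4 h=9 -> lands@20:L; in-air after throw: [b6@12:L b2@13:R b5@14:L b3@15:R b1@17:R b4@20:L]
Beat 12 (L): throw ball6 h=4 -> lands@16:L; in-air after throw: [b2@13:R b5@14:L b3@15:R b6@16:L b1@17:R b4@20:L]
Beat 13 (R): throw ball2 h=6 -> lands@19:R; in-air after throw: [b5@14:L b3@15:R b6@16:L b1@17:R b2@19:R b4@20:L]
Beat 14 (L): throw ball5 h=4 -> lands@18:L; in-air after throw: [b3@15:R b6@16:L b1@17:R b5@18:L b2@19:R b4@20:L]
Beat 15 (R): throw ball3 h=8 -> lands@23:R; in-air after throw: [b6@16:L b1@17:R b5@18:L b2@19:R b4@20:L b3@23:R]
Beat 16 (L): throw ball6 h=5 -> lands@21:R; in-air after throw: [b1@17:R b5@18:L b2@19:R b4@20:L b6@21:R b3@23:R]
Beat 17 (R): throw ball1 h=9 -> lands@26:L; in-air after throw: [b5@18:L b2@19:R b4@20:L b6@21:R b3@23:R b1@26:L]
Beat 18 (L): throw ball5 h=4 -> lands@22:L; in-air after throw: [b2@19:R b4@20:L b6@21:R b5@22:L b3@23:R b1@26:L]
Ball 5: thrown@5 h=9 -> first land @14; rethrown@14 h=4 -> second land @18

Answer: 14 18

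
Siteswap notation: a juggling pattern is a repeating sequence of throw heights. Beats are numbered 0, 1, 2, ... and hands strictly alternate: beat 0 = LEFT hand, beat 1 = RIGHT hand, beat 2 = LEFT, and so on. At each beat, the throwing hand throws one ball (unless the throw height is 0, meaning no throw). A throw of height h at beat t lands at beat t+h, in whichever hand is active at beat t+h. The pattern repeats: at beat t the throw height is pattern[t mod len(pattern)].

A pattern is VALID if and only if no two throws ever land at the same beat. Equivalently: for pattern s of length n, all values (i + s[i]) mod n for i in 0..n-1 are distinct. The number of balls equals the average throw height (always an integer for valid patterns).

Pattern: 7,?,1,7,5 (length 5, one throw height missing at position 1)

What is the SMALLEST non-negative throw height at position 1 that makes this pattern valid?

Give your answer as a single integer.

i=0: (0 + 7) mod 5 = 2
i=1: s[i]=? (unknown)
i=2: (2 + 1) mod 5 = 3
i=3: (3 + 7) mod 5 = 0
i=4: (4 + 5) mod 5 = 4
Known residues: [0, 2, 3, 4]; need a permutation of 0..4, so missing residue r = 1
Need (1 + s) mod 5 = 1; smallest s = (1 - 1) mod 5 = 0

Answer: 0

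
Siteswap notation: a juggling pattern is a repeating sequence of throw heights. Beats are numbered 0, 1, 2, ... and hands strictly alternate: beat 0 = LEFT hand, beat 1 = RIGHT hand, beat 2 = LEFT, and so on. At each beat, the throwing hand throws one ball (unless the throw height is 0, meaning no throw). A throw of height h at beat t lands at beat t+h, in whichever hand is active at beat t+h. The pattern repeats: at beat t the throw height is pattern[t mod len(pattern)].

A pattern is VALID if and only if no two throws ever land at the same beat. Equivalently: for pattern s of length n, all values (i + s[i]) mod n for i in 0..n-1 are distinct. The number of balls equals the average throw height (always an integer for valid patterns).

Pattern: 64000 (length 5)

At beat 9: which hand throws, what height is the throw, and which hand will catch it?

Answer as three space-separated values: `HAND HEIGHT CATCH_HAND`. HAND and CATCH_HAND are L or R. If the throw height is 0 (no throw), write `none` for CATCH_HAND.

Answer: R 0 none

Derivation:
Beat 9: 9 mod 2 = 1, so hand = R
Throw height = pattern[9 mod 5] = pattern[4] = 0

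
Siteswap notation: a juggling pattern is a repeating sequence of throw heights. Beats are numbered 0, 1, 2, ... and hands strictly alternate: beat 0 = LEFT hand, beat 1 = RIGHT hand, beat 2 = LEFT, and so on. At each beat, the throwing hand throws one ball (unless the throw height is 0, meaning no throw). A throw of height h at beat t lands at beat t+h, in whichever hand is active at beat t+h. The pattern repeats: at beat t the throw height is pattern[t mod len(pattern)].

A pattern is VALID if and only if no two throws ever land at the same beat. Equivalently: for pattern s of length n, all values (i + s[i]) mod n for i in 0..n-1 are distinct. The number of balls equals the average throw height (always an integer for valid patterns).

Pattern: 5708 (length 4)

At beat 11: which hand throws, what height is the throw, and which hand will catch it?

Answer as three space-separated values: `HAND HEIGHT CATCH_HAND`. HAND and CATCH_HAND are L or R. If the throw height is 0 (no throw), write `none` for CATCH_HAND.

Beat 11: 11 mod 2 = 1, so hand = R
Throw height = pattern[11 mod 4] = pattern[3] = 8
Lands at beat 11+8=19, 19 mod 2 = 1, so catch hand = R

Answer: R 8 R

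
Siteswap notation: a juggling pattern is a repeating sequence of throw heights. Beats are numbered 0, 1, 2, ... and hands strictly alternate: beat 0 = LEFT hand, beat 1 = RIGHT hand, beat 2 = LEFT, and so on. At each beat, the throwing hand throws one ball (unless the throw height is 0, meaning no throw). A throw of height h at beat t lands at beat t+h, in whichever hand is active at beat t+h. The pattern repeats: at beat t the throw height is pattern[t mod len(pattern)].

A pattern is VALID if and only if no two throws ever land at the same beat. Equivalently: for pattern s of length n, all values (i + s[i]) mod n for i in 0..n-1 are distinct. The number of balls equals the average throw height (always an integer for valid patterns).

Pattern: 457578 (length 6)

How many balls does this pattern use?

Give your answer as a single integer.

Pattern = [4, 5, 7, 5, 7, 8], length n = 6
  position 0: throw height = 4, running sum = 4
  position 1: throw height = 5, running sum = 9
  position 2: throw height = 7, running sum = 16
  position 3: throw height = 5, running sum = 21
  position 4: throw height = 7, running sum = 28
  position 5: throw height = 8, running sum = 36
Total sum = 36; balls = sum / n = 36 / 6 = 6

Answer: 6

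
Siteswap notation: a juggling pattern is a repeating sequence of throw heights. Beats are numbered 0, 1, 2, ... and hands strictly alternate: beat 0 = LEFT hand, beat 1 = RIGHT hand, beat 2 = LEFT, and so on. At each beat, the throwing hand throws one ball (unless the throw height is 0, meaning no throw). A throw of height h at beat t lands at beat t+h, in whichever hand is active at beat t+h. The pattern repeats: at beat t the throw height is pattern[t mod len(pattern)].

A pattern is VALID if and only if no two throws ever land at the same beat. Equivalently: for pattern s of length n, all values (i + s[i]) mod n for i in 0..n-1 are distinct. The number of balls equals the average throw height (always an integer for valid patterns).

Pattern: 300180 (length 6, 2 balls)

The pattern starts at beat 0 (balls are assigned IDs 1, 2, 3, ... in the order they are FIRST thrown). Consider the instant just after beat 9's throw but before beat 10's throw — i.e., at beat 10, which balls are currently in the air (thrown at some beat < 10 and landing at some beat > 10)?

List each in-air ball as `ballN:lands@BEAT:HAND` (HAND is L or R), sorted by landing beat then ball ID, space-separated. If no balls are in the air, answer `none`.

Beat 0 (L): throw ball1 h=3 -> lands@3:R; in-air after throw: [b1@3:R]
Beat 3 (R): throw ball1 h=1 -> lands@4:L; in-air after throw: [b1@4:L]
Beat 4 (L): throw ball1 h=8 -> lands@12:L; in-air after throw: [b1@12:L]
Beat 6 (L): throw ball2 h=3 -> lands@9:R; in-air after throw: [b2@9:R b1@12:L]
Beat 9 (R): throw ball2 h=1 -> lands@10:L; in-air after throw: [b2@10:L b1@12:L]
Beat 10 (L): throw ball2 h=8 -> lands@18:L; in-air after throw: [b1@12:L b2@18:L]

Answer: ball1:lands@12:L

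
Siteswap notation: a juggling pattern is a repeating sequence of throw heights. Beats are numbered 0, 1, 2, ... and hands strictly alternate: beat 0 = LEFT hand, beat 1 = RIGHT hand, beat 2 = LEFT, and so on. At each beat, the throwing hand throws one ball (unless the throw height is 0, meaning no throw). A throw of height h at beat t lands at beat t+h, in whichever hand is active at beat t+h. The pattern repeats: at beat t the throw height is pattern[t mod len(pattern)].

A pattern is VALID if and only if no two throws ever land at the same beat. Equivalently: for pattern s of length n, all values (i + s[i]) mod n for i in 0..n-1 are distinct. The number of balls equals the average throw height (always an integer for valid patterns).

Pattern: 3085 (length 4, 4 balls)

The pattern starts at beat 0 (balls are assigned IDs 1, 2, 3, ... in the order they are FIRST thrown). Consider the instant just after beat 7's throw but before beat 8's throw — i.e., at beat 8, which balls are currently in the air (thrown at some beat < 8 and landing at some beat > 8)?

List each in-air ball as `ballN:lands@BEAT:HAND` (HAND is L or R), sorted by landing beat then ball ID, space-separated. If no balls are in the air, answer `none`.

Beat 0 (L): throw ball1 h=3 -> lands@3:R; in-air after throw: [b1@3:R]
Beat 2 (L): throw ball2 h=8 -> lands@10:L; in-air after throw: [b1@3:R b2@10:L]
Beat 3 (R): throw ball1 h=5 -> lands@8:L; in-air after throw: [b1@8:L b2@10:L]
Beat 4 (L): throw ball3 h=3 -> lands@7:R; in-air after throw: [b3@7:R b1@8:L b2@10:L]
Beat 6 (L): throw ball4 h=8 -> lands@14:L; in-air after throw: [b3@7:R b1@8:L b2@10:L b4@14:L]
Beat 7 (R): throw ball3 h=5 -> lands@12:L; in-air after throw: [b1@8:L b2@10:L b3@12:L b4@14:L]
Beat 8 (L): throw ball1 h=3 -> lands@11:R; in-air after throw: [b2@10:L b1@11:R b3@12:L b4@14:L]

Answer: ball2:lands@10:L ball3:lands@12:L ball4:lands@14:L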